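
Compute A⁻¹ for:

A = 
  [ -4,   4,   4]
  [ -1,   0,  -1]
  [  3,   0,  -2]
det(A) = (-4)·((0)(-2) - (-1)(0)) - (4)·((-1)(-2) - (-1)(3)) + (4)·((-1)(0) - (0)(3))
  = (-4)(0) - (4)(5) + (4)(0)
  = -20
det(A) = -20 ≠ 0, so A is invertible.

Cofactors Cᵢⱼ = (-1)ⁱ⁺ʲ·Mᵢⱼ:
C = 
  [  0,  -5,   0]
  [  8,  -4,  12]
  [ -4,  -8,   4]

adj(A) = Cᵀ:
adj(A) = 
  [  0,   8,  -4]
  [ -5,  -4,  -8]
  [  0,  12,   4]

A⁻¹ = (-1/20) · adj(A):
A⁻¹ = 
  [   0, -2/5,  1/5]
  [ 1/4,  1/5,  2/5]
  [   0, -3/5, -1/5]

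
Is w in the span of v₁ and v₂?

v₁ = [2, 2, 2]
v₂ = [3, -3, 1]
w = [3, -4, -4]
No

Form the augmented matrix and row-reduce:
[v₁|v₂|w] = 
  [  2,   3,   3]
  [  2,  -3,  -4]
  [  2,   1,  -4]
R2 → R2 - (1)·R1
R3 → R3 - (1)·R1
R3 → R3 - (1/3)·R2
REF = 
  [    2,     3,     3]
  [    0,    -6,    -7]
  [    0,     0, -14/3]

Row 3 reads [0 0 | -14/3], i.e. 0 = -14/3, so the system is inconsistent and w ∉ span{v₁, v₂}.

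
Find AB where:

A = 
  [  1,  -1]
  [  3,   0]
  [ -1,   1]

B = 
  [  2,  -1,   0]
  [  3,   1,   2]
A is 3×2 and B is 2×3, so AB is 3×3. Each entry is (row of A)·(column of B):
AB[1,1] = (1)(2) + (-1)(3) = -1
AB[1,2] = (1)(-1) + (-1)(1) = -2
AB[1,3] = (1)(0) + (-1)(2) = -2
AB[2,1] = (3)(2) + (0)(3) = 6
AB[2,2] = (3)(-1) + (0)(1) = -3
AB[2,3] = (3)(0) + (0)(2) = 0
AB[3,1] = (-1)(2) + (1)(3) = 1
AB[3,2] = (-1)(-1) + (1)(1) = 2
AB[3,3] = (-1)(0) + (1)(2) = 2

AB = 
  [ -1,  -2,  -2]
  [  6,  -3,   0]
  [  1,   2,   2]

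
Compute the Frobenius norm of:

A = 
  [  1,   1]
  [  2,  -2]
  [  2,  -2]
||A||_F = 4.243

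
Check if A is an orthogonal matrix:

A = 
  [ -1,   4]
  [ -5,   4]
No

AᵀA = 
  [ 26, -24]
  [-24,  32]
≠ I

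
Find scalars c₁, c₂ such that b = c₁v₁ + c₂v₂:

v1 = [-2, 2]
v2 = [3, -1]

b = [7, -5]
c1 = -2, c2 = 1

b = -2·v1 + 1·v2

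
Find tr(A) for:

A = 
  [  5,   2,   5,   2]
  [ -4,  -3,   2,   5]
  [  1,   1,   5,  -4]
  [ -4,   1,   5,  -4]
3

tr(A) = 5 + -3 + 5 + -4 = 3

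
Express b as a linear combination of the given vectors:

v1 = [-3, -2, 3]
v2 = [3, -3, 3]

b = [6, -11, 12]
c1 = 1, c2 = 3

b = 1·v1 + 3·v2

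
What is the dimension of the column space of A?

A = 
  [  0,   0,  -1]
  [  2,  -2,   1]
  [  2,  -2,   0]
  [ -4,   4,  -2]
dim(Col(A)) = 2

Row reduce:
Swap R1 ↔ R2
R3 → R3 - (1)·R1
R4 → R4 + (2)·R1
R3 → R3 - (1)·R2
REF = 
  [  2,  -2,   1]
  [  0,   0,  -1]
  [  0,   0,   0]
  [  0,   0,   0]
Pivot columns: 1, 3 → 2 pivots.
dim(Col(A)) = number of pivot columns = 2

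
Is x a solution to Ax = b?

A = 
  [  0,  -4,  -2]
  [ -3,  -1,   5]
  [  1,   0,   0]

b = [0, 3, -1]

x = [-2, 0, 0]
No

Ax = [0, 6, -2] ≠ b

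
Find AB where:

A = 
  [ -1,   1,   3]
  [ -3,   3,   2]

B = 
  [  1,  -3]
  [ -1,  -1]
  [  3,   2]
A is 2×3 and B is 3×2, so AB is 2×2. Each entry is (row of A)·(column of B):
AB[1,1] = (-1)(1) + (1)(-1) + (3)(3) = 7
AB[1,2] = (-1)(-3) + (1)(-1) + (3)(2) = 8
AB[2,1] = (-3)(1) + (3)(-1) + (2)(3) = 0
AB[2,2] = (-3)(-3) + (3)(-1) + (2)(2) = 10

AB = 
  [  7,   8]
  [  0,  10]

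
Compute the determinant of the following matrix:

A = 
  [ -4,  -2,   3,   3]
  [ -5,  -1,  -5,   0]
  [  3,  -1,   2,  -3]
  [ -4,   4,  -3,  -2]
-598

Cofactor expansion along row 1: det(A) = a₁₁M₁₁ - a₁₂M₁₂ + a₁₃M₁₃ - a₁₄M₁₄

M₁₁ = det[[-1, -5, 0]; [-1, 2, -3]; [4, -3, -2]]
  = (-1)·((2)(-2) - (-3)(-3)) - (-5)·((-1)(-2) - (-3)(4)) + (0)·((-1)(-3) - (2)(4))
  = (-1)(-13) - (-5)(14) + (0)(-5)
  = 83
M₁₂ = det[[-5, -5, 0]; [3, 2, -3]; [-4, -3, -2]]
  = (-5)·((2)(-2) - (-3)(-3)) - (-5)·((3)(-2) - (-3)(-4)) + (0)·((3)(-3) - (2)(-4))
  = (-5)(-13) - (-5)(-18) + (0)(-1)
  = -25
M₁₃ = det[[-5, -1, 0]; [3, -1, -3]; [-4, 4, -2]]
  = (-5)·((-1)(-2) - (-3)(4)) - (-1)·((3)(-2) - (-3)(-4)) + (0)·((3)(4) - (-1)(-4))
  = (-5)(14) - (-1)(-18) + (0)(8)
  = -88
M₁₄ = det[[-5, -1, -5]; [3, -1, 2]; [-4, 4, -3]]
  = (-5)·((-1)(-3) - (2)(4)) - (-1)·((3)(-3) - (2)(-4)) + (-5)·((3)(4) - (-1)(-4))
  = (-5)(-5) - (-1)(-1) + (-5)(8)
  = -16

det(A) = (-4)(83) - (-2)(-25) + (3)(-88) - (3)(-16) = -598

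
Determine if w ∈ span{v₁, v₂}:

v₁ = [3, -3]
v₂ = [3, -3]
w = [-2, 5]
No

Form the augmented matrix and row-reduce:
[v₁|v₂|w] = 
  [  3,   3,  -2]
  [ -3,  -3,   5]
R2 → R2 + (1)·R1
REF = 
  [  3,   3,  -2]
  [  0,   0,   3]

Row 2 reads [0 0 | 3], i.e. 0 = 3, so the system is inconsistent and w ∉ span{v₁, v₂}.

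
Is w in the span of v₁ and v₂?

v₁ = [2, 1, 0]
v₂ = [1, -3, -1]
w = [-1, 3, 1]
Yes

Form the augmented matrix and row-reduce:
[v₁|v₂|w] = 
  [  2,   1,  -1]
  [  1,  -3,   3]
  [  0,  -1,   1]
R2 → R2 - (1/2)·R1
R3 → R3 - (2/7)·R2
REF = 
  [   2,    1,   -1]
  [   0, -7/2,  7/2]
  [   0,    0,    0]

No row of the form [0 0 | nonzero], so the system is consistent. Back-substitution gives c₁ = 0, c₂ = -1: w = (0)·v₁ + (-1)·v₂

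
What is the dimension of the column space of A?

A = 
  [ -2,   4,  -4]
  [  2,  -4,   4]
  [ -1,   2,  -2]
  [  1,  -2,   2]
Row reduce:
R2 → R2 + (1)·R1
R3 → R3 - (1/2)·R1
R4 → R4 + (1/2)·R1
REF = 
  [ -2,   4,  -4]
  [  0,   0,   0]
  [  0,   0,   0]
  [  0,   0,   0]
Pivot columns: 1 → 1 pivot.
dim(Col(A)) = number of pivot columns = 1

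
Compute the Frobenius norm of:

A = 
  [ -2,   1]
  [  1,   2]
||A||_F = 3.162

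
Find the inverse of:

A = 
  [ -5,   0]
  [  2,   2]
det(A) = (-5)(2) - (0)(2) = -10
For a 2×2 matrix, A⁻¹ = (1/det(A)) · [[d, -b], [-c, a]]
    = (-1/10) · [[2, 0], [-2, -5]]

A⁻¹ = 
  [-1/5,    0]
  [ 1/5,  1/2]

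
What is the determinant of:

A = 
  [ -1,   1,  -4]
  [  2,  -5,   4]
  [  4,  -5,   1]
-41

Cofactor expansion along row 1:
det(A) = (-1)·((-5)(1) - (4)(-5)) - (1)·((2)(1) - (4)(4)) + (-4)·((2)(-5) - (-5)(4))
  = (-1)(15) - (1)(-14) + (-4)(10)
  = -41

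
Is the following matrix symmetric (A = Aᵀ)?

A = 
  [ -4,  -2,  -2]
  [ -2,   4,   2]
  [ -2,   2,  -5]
Yes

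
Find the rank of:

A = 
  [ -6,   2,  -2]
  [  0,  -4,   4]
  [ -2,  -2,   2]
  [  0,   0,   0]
Row reduce:
R3 → R3 - (1/3)·R1
R3 → R3 - (2/3)·R2
REF = 
  [ -6,   2,  -2]
  [  0,  -4,   4]
  [  0,   0,   0]
  [  0,   0,   0]
Pivot columns: 1, 2 → 2 pivots.

rank(A) = 2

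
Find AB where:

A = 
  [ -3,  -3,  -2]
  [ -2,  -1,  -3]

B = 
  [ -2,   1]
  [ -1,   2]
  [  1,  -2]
AB = 
  [  7,  -5]
  [  2,   2]

A is 2×3 and B is 3×2, so AB is 2×2. Each entry is (row of A)·(column of B):
AB[1,1] = (-3)(-2) + (-3)(-1) + (-2)(1) = 7
AB[1,2] = (-3)(1) + (-3)(2) + (-2)(-2) = -5
AB[2,1] = (-2)(-2) + (-1)(-1) + (-3)(1) = 2
AB[2,2] = (-2)(1) + (-1)(2) + (-3)(-2) = 2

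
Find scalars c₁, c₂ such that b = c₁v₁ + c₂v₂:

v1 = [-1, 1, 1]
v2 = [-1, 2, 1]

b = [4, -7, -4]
c1 = -1, c2 = -3

b = -1·v1 + -3·v2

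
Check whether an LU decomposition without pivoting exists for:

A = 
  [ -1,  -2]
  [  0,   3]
Yes.
A[1,1] = -1 ≠ 0, so Gaussian elimination proceeds without a row swap: multiplier ℓ₂₁ = (0)/(-1) = 0, and U[2,2] = 3 - (0)(-2) = 3.
L = 
  [  1,   0]
  [  0,   1]
U = 
  [ -1,  -2]
  [  0,   3]
Check row 2 of LU: [(0)(-1), (0)(-2) + 3] = [0, 3] = row 2 of A ✓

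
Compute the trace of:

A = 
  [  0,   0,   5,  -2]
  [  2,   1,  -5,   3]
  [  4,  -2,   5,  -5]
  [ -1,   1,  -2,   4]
10

tr(A) = 0 + 1 + 5 + 4 = 10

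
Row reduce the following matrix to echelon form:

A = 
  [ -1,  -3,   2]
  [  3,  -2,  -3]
Row operations:
R2 → R2 + (3)·R1

Resulting echelon form:
REF = 
  [ -1,  -3,   2]
  [  0, -11,   3]

Rank = 2 (number of non-zero pivot rows).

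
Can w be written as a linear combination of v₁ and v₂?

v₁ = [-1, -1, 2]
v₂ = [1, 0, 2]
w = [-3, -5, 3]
No

Form the augmented matrix and row-reduce:
[v₁|v₂|w] = 
  [ -1,   1,  -3]
  [ -1,   0,  -5]
  [  2,   2,   3]
R2 → R2 - (1)·R1
R3 → R3 + (2)·R1
R3 → R3 + (4)·R2
REF = 
  [ -1,   1,  -3]
  [  0,  -1,  -2]
  [  0,   0, -11]

Row 3 reads [0 0 | -11], i.e. 0 = -11, so the system is inconsistent and w ∉ span{v₁, v₂}.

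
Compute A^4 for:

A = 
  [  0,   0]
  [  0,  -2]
A^4 = 
  [  0,   0]
  [  0,  16]

A² = A·A:
A²[1,1] = (0)(0) + (0)(0) = 0
A²[1,2] = (0)(0) + (0)(-2) = 0
A²[2,1] = (0)(0) + (-2)(0) = 0
A²[2,2] = (0)(0) + (-2)(-2) = 4
A² = 
  [  0,   0]
  [  0,   4]

A^3 = A^2·A:
A^3[1,1] = (0)(0) + (0)(0) = 0
A^3[1,2] = (0)(0) + (0)(-2) = 0
A^3[2,1] = (0)(0) + (4)(0) = 0
A^3[2,2] = (0)(0) + (4)(-2) = -8
A^3 = 
  [  0,   0]
  [  0,  -8]

A^4 = A^3·A:
A^4[1,1] = (0)(0) + (0)(0) = 0
A^4[1,2] = (0)(0) + (0)(-2) = 0
A^4[2,1] = (0)(0) + (-8)(0) = 0
A^4[2,2] = (0)(0) + (-8)(-2) = 16
A^4 = 
  [  0,   0]
  [  0,  16]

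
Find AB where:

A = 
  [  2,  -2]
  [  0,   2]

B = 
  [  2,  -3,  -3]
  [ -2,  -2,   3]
AB = 
  [  8,  -2, -12]
  [ -4,  -4,   6]

A is 2×2 and B is 2×3, so AB is 2×3. Each entry is (row of A)·(column of B):
AB[1,1] = (2)(2) + (-2)(-2) = 8
AB[1,2] = (2)(-3) + (-2)(-2) = -2
AB[1,3] = (2)(-3) + (-2)(3) = -12
AB[2,1] = (0)(2) + (2)(-2) = -4
AB[2,2] = (0)(-3) + (2)(-2) = -4
AB[2,3] = (0)(-3) + (2)(3) = 6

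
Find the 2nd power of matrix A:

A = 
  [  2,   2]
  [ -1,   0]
A² = A·A:
A²[1,1] = (2)(2) + (2)(-1) = 2
A²[1,2] = (2)(2) + (2)(0) = 4
A²[2,1] = (-1)(2) + (0)(-1) = -2
A²[2,2] = (-1)(2) + (0)(0) = -2
A² = 
  [  2,   4]
  [ -2,  -2]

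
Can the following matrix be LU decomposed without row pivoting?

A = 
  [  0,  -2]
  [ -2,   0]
No.
A[1,1] = 0 but A[2,1] = -2 ≠ 0. Any LU with L unit lower triangular has (LU)[1,1] = U[1,1] and (LU)[2,1] = L[2,1]·U[1,1]; matching A forces U[1,1] = 0, which then forces (LU)[2,1] = 0 ≠ -2. A row swap (pivoting) is required.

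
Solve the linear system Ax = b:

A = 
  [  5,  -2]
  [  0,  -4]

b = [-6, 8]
Row reduce the augmented matrix [A|b]:
(already in echelon form)
REF = 
  [  5,  -2,  -6]
  [  0,  -4,   8]

Back-substitution:
x₂ = 8 / (-4) = -2
x₁ = (-6 - (-2)(-2)) / 5 = -2

x = [-2, -2]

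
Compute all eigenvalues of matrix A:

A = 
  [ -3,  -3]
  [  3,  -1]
λ = -2 + 2i√2, -2 - 2i√2  (≈ -2 + 2.828i, -2 - 2.828i)

tr(A) = -4, det(A) = 12
Characteristic polynomial: λ² - tr(A)λ + det(A) = λ² + 4λ + 12
λ² + 4λ + 12 = 0  ⇒  λ = (-4 ± √((4)² - 4·(12)))/2 = (-4 ± √(-32))/2
  = -2 + 2i√2,  -2 - 2i√2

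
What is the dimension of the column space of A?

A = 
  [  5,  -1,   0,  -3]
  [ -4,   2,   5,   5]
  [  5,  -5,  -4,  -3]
dim(Col(A)) = 3

Row reduce:
R2 → R2 + (4/5)·R1
R3 → R3 - (1)·R1
R3 → R3 + (10/3)·R2
REF = 
  [   5,   -1,    0,   -3]
  [   0,  6/5,    5, 13/5]
  [   0,    0, 38/3, 26/3]
Pivot columns: 1, 2, 3 → 3 pivots.
dim(Col(A)) = number of pivot columns = 3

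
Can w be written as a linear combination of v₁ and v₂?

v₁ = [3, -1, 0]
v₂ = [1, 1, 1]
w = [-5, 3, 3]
No

Form the augmented matrix and row-reduce:
[v₁|v₂|w] = 
  [  3,   1,  -5]
  [ -1,   1,   3]
  [  0,   1,   3]
R2 → R2 + (1/3)·R1
R3 → R3 - (3/4)·R2
REF = 
  [  3,   1,  -5]
  [  0, 4/3, 4/3]
  [  0,   0,   2]

Row 3 reads [0 0 | 2], i.e. 0 = 2, so the system is inconsistent and w ∉ span{v₁, v₂}.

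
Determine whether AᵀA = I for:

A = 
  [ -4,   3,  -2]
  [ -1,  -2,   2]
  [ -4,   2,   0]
No

AᵀA = 
  [ 33, -18,   6]
  [-18,  17, -10]
  [  6, -10,   8]
≠ I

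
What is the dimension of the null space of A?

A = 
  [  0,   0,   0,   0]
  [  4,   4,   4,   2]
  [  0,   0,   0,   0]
nullity(A) = 3

Row reduce:
Swap R1 ↔ R2
REF = 
  [  4,   4,   4,   2]
  [  0,   0,   0,   0]
  [  0,   0,   0,   0]
Pivot columns: 1 → 1 pivot.
rank(A) = 1, so nullity(A) = 4 - 1 = 3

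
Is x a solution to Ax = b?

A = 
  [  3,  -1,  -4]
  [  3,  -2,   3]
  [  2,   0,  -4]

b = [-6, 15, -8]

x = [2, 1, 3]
No

Ax = [-7, 13, -8] ≠ b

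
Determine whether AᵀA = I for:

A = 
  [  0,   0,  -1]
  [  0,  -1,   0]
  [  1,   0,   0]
Yes

AᵀA = 
  [  1,   0,   0]
  [  0,   1,   0]
  [  0,   0,   1]
= I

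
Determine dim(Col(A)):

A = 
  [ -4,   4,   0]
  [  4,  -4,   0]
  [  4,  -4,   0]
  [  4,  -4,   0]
dim(Col(A)) = 1

Row reduce:
R2 → R2 + (1)·R1
R3 → R3 + (1)·R1
R4 → R4 + (1)·R1
REF = 
  [ -4,   4,   0]
  [  0,   0,   0]
  [  0,   0,   0]
  [  0,   0,   0]
Pivot columns: 1 → 1 pivot.
dim(Col(A)) = number of pivot columns = 1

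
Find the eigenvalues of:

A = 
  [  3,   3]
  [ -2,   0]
λ = (3 + i√15)/2, (3 - i√15)/2  (≈ 1.5 + 1.936i, 1.5 - 1.936i)

tr(A) = 3, det(A) = 6
Characteristic polynomial: λ² - tr(A)λ + det(A) = λ² - 3λ + 6
λ² - 3λ + 6 = 0  ⇒  λ = (3 ± √((-3)² - 4·(6)))/2 = (3 ± √(-15))/2
  = (3 + i√15)/2,  (3 - i√15)/2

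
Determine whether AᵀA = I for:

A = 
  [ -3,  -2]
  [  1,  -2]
No

AᵀA = 
  [ 10,   4]
  [  4,   8]
≠ I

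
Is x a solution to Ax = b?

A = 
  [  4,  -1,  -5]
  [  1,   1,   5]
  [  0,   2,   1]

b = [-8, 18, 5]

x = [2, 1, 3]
Yes

Ax = [-8, 18, 5] = b ✓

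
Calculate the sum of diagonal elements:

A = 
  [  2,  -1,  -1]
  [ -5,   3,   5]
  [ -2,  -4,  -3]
2

tr(A) = 2 + 3 + -3 = 2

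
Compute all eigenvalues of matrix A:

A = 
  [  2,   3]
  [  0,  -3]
λ = 2, -3

tr(A) = -1, det(A) = -6
Characteristic polynomial: λ² - tr(A)λ + det(A) = λ² + λ - 6
λ² + λ - 6 = (λ + 3)(λ - 2)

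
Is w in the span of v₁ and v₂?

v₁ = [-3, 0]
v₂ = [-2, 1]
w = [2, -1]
Yes

Form the augmented matrix and row-reduce:
[v₁|v₂|w] = 
  [ -3,  -2,   2]
  [  0,   1,  -1]
(already in echelon form — no row operations needed)

No row of the form [0 0 | nonzero], so the system is consistent. Back-substitution gives c₁ = 0, c₂ = -1: w = (0)·v₁ + (-1)·v₂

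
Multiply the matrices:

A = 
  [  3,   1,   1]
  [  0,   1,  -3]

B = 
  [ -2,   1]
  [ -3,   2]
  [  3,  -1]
AB = 
  [ -6,   4]
  [-12,   5]

A is 2×3 and B is 3×2, so AB is 2×2. Each entry is (row of A)·(column of B):
AB[1,1] = (3)(-2) + (1)(-3) + (1)(3) = -6
AB[1,2] = (3)(1) + (1)(2) + (1)(-1) = 4
AB[2,1] = (0)(-2) + (1)(-3) + (-3)(3) = -12
AB[2,2] = (0)(1) + (1)(2) + (-3)(-1) = 5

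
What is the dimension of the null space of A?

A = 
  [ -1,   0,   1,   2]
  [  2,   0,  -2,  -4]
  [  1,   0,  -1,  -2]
nullity(A) = 3

Row reduce:
R2 → R2 + (2)·R1
R3 → R3 + (1)·R1
REF = 
  [ -1,   0,   1,   2]
  [  0,   0,   0,   0]
  [  0,   0,   0,   0]
Pivot columns: 1 → 1 pivot.
rank(A) = 1, so nullity(A) = 4 - 1 = 3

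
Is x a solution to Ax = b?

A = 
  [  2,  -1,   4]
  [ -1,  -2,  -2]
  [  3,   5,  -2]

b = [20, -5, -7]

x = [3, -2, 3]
Yes

Ax = [20, -5, -7] = b ✓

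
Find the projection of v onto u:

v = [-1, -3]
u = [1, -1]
proj_u(v) = [1, -1]

v·u = (-1)(1) + (-3)(-1) = 2
u·u = (1)² + (-1)² = 2
proj_u(v) = (v·u / u·u) × u = (2/2) × u = (1) × u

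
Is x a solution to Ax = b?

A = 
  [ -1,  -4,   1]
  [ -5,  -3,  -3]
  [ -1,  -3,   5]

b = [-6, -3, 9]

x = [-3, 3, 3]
Yes

Ax = [-6, -3, 9] = b ✓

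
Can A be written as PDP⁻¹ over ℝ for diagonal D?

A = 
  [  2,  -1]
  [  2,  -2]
Yes

tr(A) = 0, det(A) = -2
Characteristic polynomial: λ² - tr(A)λ + det(A) = λ² - 2
λ² - 2 = 0  ⇒  λ = (0 ± √((0)² - 4·(-2)))/2 = (0 ± √(8))/2
  = √2,  -√2
Eigenvalues: √2, -√2  (≈ 1.414, -1.414)
The two irrational eigenvalues are distinct (simple), so each has alg. mult. = geom. mult. = 1.
Sum of geometric multiplicities equals n, so A has n independent eigenvectors.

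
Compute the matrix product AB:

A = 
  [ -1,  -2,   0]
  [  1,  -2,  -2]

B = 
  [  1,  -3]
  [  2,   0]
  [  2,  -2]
AB = 
  [ -5,   3]
  [ -7,   1]

A is 2×3 and B is 3×2, so AB is 2×2. Each entry is (row of A)·(column of B):
AB[1,1] = (-1)(1) + (-2)(2) + (0)(2) = -5
AB[1,2] = (-1)(-3) + (-2)(0) + (0)(-2) = 3
AB[2,1] = (1)(1) + (-2)(2) + (-2)(2) = -7
AB[2,2] = (1)(-3) + (-2)(0) + (-2)(-2) = 1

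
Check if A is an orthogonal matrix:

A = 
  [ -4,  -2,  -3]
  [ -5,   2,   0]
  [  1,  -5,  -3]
No

AᵀA = 
  [ 42,  -7,   9]
  [ -7,  33,  21]
  [  9,  21,  18]
≠ I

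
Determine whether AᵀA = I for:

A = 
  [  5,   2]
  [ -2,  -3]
No

AᵀA = 
  [ 29,  16]
  [ 16,  13]
≠ I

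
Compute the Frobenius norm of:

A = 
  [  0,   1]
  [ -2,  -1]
||A||_F = 2.449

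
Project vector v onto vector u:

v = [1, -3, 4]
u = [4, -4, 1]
proj_u(v) = [80/33, -80/33, 20/33]

v·u = (1)(4) + (-3)(-4) + (4)(1) = 20
u·u = (4)² + (-4)² + (1)² = 33
proj_u(v) = (v·u / u·u) × u = (20/33) × u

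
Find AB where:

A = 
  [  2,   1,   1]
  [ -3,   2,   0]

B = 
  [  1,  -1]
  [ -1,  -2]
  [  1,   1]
A is 2×3 and B is 3×2, so AB is 2×2. Each entry is (row of A)·(column of B):
AB[1,1] = (2)(1) + (1)(-1) + (1)(1) = 2
AB[1,2] = (2)(-1) + (1)(-2) + (1)(1) = -3
AB[2,1] = (-3)(1) + (2)(-1) + (0)(1) = -5
AB[2,2] = (-3)(-1) + (2)(-2) + (0)(1) = -1

AB = 
  [  2,  -3]
  [ -5,  -1]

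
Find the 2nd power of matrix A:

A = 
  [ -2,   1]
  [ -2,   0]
A² = A·A:
A²[1,1] = (-2)(-2) + (1)(-2) = 2
A²[1,2] = (-2)(1) + (1)(0) = -2
A²[2,1] = (-2)(-2) + (0)(-2) = 4
A²[2,2] = (-2)(1) + (0)(0) = -2
A² = 
  [  2,  -2]
  [  4,  -2]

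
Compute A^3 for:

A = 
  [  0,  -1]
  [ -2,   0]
A^3 = 
  [  0,  -2]
  [ -4,   0]

A² = A·A:
A²[1,1] = (0)(0) + (-1)(-2) = 2
A²[1,2] = (0)(-1) + (-1)(0) = 0
A²[2,1] = (-2)(0) + (0)(-2) = 0
A²[2,2] = (-2)(-1) + (0)(0) = 2
A² = 
  [  2,   0]
  [  0,   2]

A^3 = A^2·A:
A^3[1,1] = (2)(0) + (0)(-2) = 0
A^3[1,2] = (2)(-1) + (0)(0) = -2
A^3[2,1] = (0)(0) + (2)(-2) = -4
A^3[2,2] = (0)(-1) + (2)(0) = 0
A^3 = 
  [  0,  -2]
  [ -4,   0]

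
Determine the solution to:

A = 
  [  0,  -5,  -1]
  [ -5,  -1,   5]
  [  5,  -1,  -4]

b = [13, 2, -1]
Row reduce the augmented matrix [A|b]:
Swap R1 ↔ R2
R3 → R3 + (1)·R1
R3 → R3 - (2/5)·R2
REF = 
  [   -5,    -1,     5,     2]
  [    0,    -5,    -1,    13]
  [    0,     0,   7/5, -21/5]

Back-substitution:
x₃ = (-21/5) / (7/5) = -3
x₂ = (13 - (-1)(-3)) / (-5) = -2
x₁ = (2 - (-1)(-2) - (5)(-3)) / (-5) = -3

x = [-3, -2, -3]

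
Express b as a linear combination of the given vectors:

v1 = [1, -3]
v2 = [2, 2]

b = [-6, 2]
c1 = -2, c2 = -2

b = -2·v1 + -2·v2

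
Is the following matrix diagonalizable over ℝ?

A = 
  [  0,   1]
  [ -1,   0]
No

tr(A) = 0, det(A) = 1
Characteristic polynomial: λ² - tr(A)λ + det(A) = λ² + 1
λ² + 1 = 0  ⇒  λ = (0 ± √((0)² - 4·(1)))/2 = (0 ± √(-4))/2
  = i,  -i
Eigenvalues: i, -i  (≈ 0 + 1i, 0 - 1i)
Has complex eigenvalues (not diagonalizable over ℝ).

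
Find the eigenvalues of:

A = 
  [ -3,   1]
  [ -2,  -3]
tr(A) = -6, det(A) = 11
Characteristic polynomial: λ² - tr(A)λ + det(A) = λ² + 6λ + 11
λ² + 6λ + 11 = 0  ⇒  λ = (-6 ± √((6)² - 4·(11)))/2 = (-6 ± √(-8))/2
  = -3 + i√2,  -3 - i√2

λ = -3 + i√2, -3 - i√2  (≈ -3 + 1.414i, -3 - 1.414i)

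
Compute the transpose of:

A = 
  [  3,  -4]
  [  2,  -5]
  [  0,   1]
Aᵀ = 
  [  3,   2,   0]
  [ -4,  -5,   1]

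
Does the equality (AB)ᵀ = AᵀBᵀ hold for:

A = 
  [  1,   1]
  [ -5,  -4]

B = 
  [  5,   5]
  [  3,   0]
No

(AB)ᵀ = 
  [  8, -37]
  [  5, -25]

AᵀBᵀ = 
  [-20,   3]
  [-15,   3]

The two matrices differ, so (AB)ᵀ ≠ AᵀBᵀ in general. The correct identity is (AB)ᵀ = BᵀAᵀ.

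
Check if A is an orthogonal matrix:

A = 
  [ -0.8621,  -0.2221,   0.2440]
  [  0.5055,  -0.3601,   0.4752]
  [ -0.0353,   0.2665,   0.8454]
No

AᵀA = 
  [  1,   0,   0]
  [  0,   0.2500,   0]
  [  0,   0,   1.0001]
≠ I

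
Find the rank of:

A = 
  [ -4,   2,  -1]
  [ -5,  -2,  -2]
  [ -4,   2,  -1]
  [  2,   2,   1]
Row reduce:
R2 → R2 - (5/4)·R1
R3 → R3 - (1)·R1
R4 → R4 + (1/2)·R1
R4 → R4 + (2/3)·R2
REF = 
  [  -4,    2,   -1]
  [   0, -9/2, -3/4]
  [   0,    0,    0]
  [   0,    0,    0]
Pivot columns: 1, 2 → 2 pivots.

rank(A) = 2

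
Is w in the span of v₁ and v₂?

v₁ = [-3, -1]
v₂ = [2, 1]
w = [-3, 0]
Yes

Form the augmented matrix and row-reduce:
[v₁|v₂|w] = 
  [ -3,   2,  -3]
  [ -1,   1,   0]
R2 → R2 - (1/3)·R1
REF = 
  [ -3,   2,  -3]
  [  0, 1/3,   1]

No row of the form [0 0 | nonzero], so the system is consistent. Back-substitution gives c₁ = 3, c₂ = 3: w = (3)·v₁ + (3)·v₂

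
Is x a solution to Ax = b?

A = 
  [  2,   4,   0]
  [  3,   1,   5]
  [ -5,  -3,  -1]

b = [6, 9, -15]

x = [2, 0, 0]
No

Ax = [4, 6, -10] ≠ b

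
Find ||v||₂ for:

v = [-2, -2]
2.828

||v||₂ = √((-2)² + (-2)²) = √8 = 2.828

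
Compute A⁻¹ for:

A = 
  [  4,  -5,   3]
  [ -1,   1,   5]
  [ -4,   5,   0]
det(A) = (4)·((1)(0) - (5)(5)) - (-5)·((-1)(0) - (5)(-4)) + (3)·((-1)(5) - (1)(-4))
  = (4)(-25) - (-5)(20) + (3)(-1)
  = -3
det(A) = -3 ≠ 0, so A is invertible.

Cofactors Cᵢⱼ = (-1)ⁱ⁺ʲ·Mᵢⱼ:
C = 
  [-25, -20,  -1]
  [ 15,  12,   0]
  [-28, -23,  -1]

adj(A) = Cᵀ:
adj(A) = 
  [-25,  15, -28]
  [-20,  12, -23]
  [ -1,   0,  -1]

A⁻¹ = (-1/3) · adj(A):
A⁻¹ = 
  [25/3,   -5, 28/3]
  [20/3,   -4, 23/3]
  [ 1/3,    0,  1/3]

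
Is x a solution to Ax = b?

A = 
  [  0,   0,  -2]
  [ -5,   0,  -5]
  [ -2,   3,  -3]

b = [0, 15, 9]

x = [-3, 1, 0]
Yes

Ax = [0, 15, 9] = b ✓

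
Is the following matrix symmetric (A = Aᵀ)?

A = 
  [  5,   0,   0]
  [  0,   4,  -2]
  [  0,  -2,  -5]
Yes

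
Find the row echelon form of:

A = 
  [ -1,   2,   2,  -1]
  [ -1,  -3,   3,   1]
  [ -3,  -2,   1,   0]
Row operations:
R2 → R2 - (1)·R1
R3 → R3 - (3)·R1
R3 → R3 - (8/5)·R2

Resulting echelon form:
REF = 
  [   -1,     2,     2,    -1]
  [    0,    -5,     1,     2]
  [    0,     0, -33/5,  -1/5]

Rank = 3 (number of non-zero pivot rows).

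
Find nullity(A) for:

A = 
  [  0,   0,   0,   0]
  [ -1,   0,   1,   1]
nullity(A) = 3

Row reduce:
Swap R1 ↔ R2
REF = 
  [ -1,   0,   1,   1]
  [  0,   0,   0,   0]
Pivot columns: 1 → 1 pivot.
rank(A) = 1, so nullity(A) = 4 - 1 = 3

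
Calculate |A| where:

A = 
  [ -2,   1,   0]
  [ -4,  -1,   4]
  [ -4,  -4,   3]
Cofactor expansion along row 1:
det(A) = (-2)·((-1)(3) - (4)(-4)) - (1)·((-4)(3) - (4)(-4)) + (0)·((-4)(-4) - (-1)(-4))
  = (-2)(13) - (1)(4) + (0)(12)
  = -30

det(A) = -30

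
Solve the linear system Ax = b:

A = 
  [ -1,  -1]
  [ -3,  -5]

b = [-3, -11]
x = [2, 1]

Row reduce the augmented matrix [A|b]:
R2 → R2 - (3)·R1
REF = 
  [ -1,  -1,  -3]
  [  0,  -2,  -2]

Back-substitution:
x₂ = (-2) / (-2) = 1
x₁ = (-3 - (-1)(1)) / (-1) = 2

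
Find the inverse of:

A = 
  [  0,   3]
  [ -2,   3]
det(A) = (0)(3) - (3)(-2) = 6
For a 2×2 matrix, A⁻¹ = (1/det(A)) · [[d, -b], [-c, a]]
    = (1/6) · [[3, -3], [2, 0]]

A⁻¹ = 
  [ 1/2, -1/2]
  [ 1/3,    0]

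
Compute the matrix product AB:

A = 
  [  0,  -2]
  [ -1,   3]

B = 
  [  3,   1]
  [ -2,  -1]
AB = 
  [  4,   2]
  [ -9,  -4]

A is 2×2 and B is 2×2, so AB is 2×2. Each entry is (row of A)·(column of B):
AB[1,1] = (0)(3) + (-2)(-2) = 4
AB[1,2] = (0)(1) + (-2)(-1) = 2
AB[2,1] = (-1)(3) + (3)(-2) = -9
AB[2,2] = (-1)(1) + (3)(-1) = -4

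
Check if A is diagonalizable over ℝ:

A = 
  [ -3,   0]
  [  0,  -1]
Yes

tr(A) = -4, det(A) = 3
Characteristic polynomial: λ² - tr(A)λ + det(A) = λ² + 4λ + 3
λ² + 4λ + 3 = (λ + 3)(λ + 1)
Eigenvalues: -1, -3
λ=-3: alg. mult. = 1, geom. mult. = 2 - rank(A - (-3)I) = 2 - 1 = 1
λ=-1: alg. mult. = 1, geom. mult. = 2 - rank(A - (-1)I) = 2 - 1 = 1
Sum of geometric multiplicities equals n, so A has n independent eigenvectors.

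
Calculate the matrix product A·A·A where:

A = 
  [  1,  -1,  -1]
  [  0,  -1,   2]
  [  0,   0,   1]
A² = A·A:
A²[1,1] = (1)(1) + (-1)(0) + (-1)(0) = 1
A²[1,2] = (1)(-1) + (-1)(-1) + (-1)(0) = 0
A²[1,3] = (1)(-1) + (-1)(2) + (-1)(1) = -4
A²[2,1] = (0)(1) + (-1)(0) + (2)(0) = 0
A²[2,2] = (0)(-1) + (-1)(-1) + (2)(0) = 1
A²[2,3] = (0)(-1) + (-1)(2) + (2)(1) = 0
A²[3,1] = (0)(1) + (0)(0) + (1)(0) = 0
A²[3,2] = (0)(-1) + (0)(-1) + (1)(0) = 0
A²[3,3] = (0)(-1) + (0)(2) + (1)(1) = 1
A² = 
  [  1,   0,  -4]
  [  0,   1,   0]
  [  0,   0,   1]

A^3 = A^2·A:
A^3[1,1] = (1)(1) + (0)(0) + (-4)(0) = 1
A^3[1,2] = (1)(-1) + (0)(-1) + (-4)(0) = -1
A^3[1,3] = (1)(-1) + (0)(2) + (-4)(1) = -5
A^3[2,1] = (0)(1) + (1)(0) + (0)(0) = 0
A^3[2,2] = (0)(-1) + (1)(-1) + (0)(0) = -1
A^3[2,3] = (0)(-1) + (1)(2) + (0)(1) = 2
A^3[3,1] = (0)(1) + (0)(0) + (1)(0) = 0
A^3[3,2] = (0)(-1) + (0)(-1) + (1)(0) = 0
A^3[3,3] = (0)(-1) + (0)(2) + (1)(1) = 1
A^3 = 
  [  1,  -1,  -5]
  [  0,  -1,   2]
  [  0,   0,   1]

Therefore
A^3 = 
  [  1,  -1,  -5]
  [  0,  -1,   2]
  [  0,   0,   1]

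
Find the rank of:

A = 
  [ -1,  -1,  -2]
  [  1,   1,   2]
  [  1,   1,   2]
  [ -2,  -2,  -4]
rank(A) = 1

Row reduce:
R2 → R2 + (1)·R1
R3 → R3 + (1)·R1
R4 → R4 - (2)·R1
REF = 
  [ -1,  -1,  -2]
  [  0,   0,   0]
  [  0,   0,   0]
  [  0,   0,   0]
Pivot columns: 1 → 1 pivot.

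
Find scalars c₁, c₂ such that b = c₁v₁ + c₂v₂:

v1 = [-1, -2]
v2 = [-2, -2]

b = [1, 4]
c1 = -3, c2 = 1

b = -3·v1 + 1·v2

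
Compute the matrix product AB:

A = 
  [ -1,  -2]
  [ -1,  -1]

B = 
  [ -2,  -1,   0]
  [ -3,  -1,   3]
AB = 
  [  8,   3,  -6]
  [  5,   2,  -3]

A is 2×2 and B is 2×3, so AB is 2×3. Each entry is (row of A)·(column of B):
AB[1,1] = (-1)(-2) + (-2)(-3) = 8
AB[1,2] = (-1)(-1) + (-2)(-1) = 3
AB[1,3] = (-1)(0) + (-2)(3) = -6
AB[2,1] = (-1)(-2) + (-1)(-3) = 5
AB[2,2] = (-1)(-1) + (-1)(-1) = 2
AB[2,3] = (-1)(0) + (-1)(3) = -3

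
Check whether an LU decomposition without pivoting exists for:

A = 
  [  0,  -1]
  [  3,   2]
No.
A[1,1] = 0 but A[2,1] = 3 ≠ 0. Any LU with L unit lower triangular has (LU)[1,1] = U[1,1] and (LU)[2,1] = L[2,1]·U[1,1]; matching A forces U[1,1] = 0, which then forces (LU)[2,1] = 0 ≠ 3. A row swap (pivoting) is required.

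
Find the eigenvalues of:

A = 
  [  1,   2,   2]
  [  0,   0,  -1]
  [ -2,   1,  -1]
Characteristic polynomial: det(λI - A) = λ³ + 4λ - 5
Testing integer divisors of the constant term: p(1) = 0, so (λ - 1) is a factor:
p(λ) = (λ - 1)(λ² + λ + 5)
λ² + λ + 5 = 0  ⇒  λ = (-1 ± √((1)² - 4·(5)))/2 = (-1 ± √(-19))/2
  = (-1 + i√19)/2,  (-1 - i√19)/2

λ = 1, (-1 + i√19)/2, (-1 - i√19)/2  (≈ 1, -0.5 + 2.179i, -0.5 - 2.179i)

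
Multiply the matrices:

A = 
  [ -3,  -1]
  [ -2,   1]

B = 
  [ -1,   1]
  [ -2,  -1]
AB = 
  [  5,  -2]
  [  0,  -3]

A is 2×2 and B is 2×2, so AB is 2×2. Each entry is (row of A)·(column of B):
AB[1,1] = (-3)(-1) + (-1)(-2) = 5
AB[1,2] = (-3)(1) + (-1)(-1) = -2
AB[2,1] = (-2)(-1) + (1)(-2) = 0
AB[2,2] = (-2)(1) + (1)(-1) = -3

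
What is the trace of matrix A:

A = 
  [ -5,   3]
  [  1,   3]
-2

tr(A) = -5 + 3 = -2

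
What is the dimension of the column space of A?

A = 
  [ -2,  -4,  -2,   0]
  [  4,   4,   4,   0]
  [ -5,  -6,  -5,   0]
dim(Col(A)) = 2

Row reduce:
R2 → R2 + (2)·R1
R3 → R3 - (5/2)·R1
R3 → R3 + (1)·R2
REF = 
  [ -2,  -4,  -2,   0]
  [  0,  -4,   0,   0]
  [  0,   0,   0,   0]
Pivot columns: 1, 2 → 2 pivots.
dim(Col(A)) = number of pivot columns = 2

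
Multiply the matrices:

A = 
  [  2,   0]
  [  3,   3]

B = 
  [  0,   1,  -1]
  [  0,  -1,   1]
A is 2×2 and B is 2×3, so AB is 2×3. Each entry is (row of A)·(column of B):
AB[1,1] = (2)(0) + (0)(0) = 0
AB[1,2] = (2)(1) + (0)(-1) = 2
AB[1,3] = (2)(-1) + (0)(1) = -2
AB[2,1] = (3)(0) + (3)(0) = 0
AB[2,2] = (3)(1) + (3)(-1) = 0
AB[2,3] = (3)(-1) + (3)(1) = 0

AB = 
  [  0,   2,  -2]
  [  0,   0,   0]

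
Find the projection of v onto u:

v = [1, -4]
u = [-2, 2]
proj_u(v) = [5/2, -5/2]

v·u = (1)(-2) + (-4)(2) = -10
u·u = (-2)² + (2)² = 8
proj_u(v) = (v·u / u·u) × u = (-10/8) × u = (-5/4) × u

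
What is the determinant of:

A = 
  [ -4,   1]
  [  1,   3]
For a 2×2 matrix, det = ad - bc = (-4)(3) - (1)(1) = -13

det(A) = -13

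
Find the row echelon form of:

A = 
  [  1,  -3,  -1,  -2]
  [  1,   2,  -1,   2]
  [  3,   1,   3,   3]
Row operations:
R2 → R2 - (1)·R1
R3 → R3 - (3)·R1
R3 → R3 - (2)·R2

Resulting echelon form:
REF = 
  [  1,  -3,  -1,  -2]
  [  0,   5,   0,   4]
  [  0,   0,   6,   1]

Rank = 3 (number of non-zero pivot rows).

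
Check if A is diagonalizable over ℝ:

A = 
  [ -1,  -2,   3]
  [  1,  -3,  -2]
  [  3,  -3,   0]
Yes

Characteristic polynomial: det(λI - A) = λ³ + 4λ² - 10λ - 36
By the rational root theorem any rational root is an integer dividing 36; none of those is a root, so p(λ) has no rational roots and hence (being an irreducible cubic) no repeated roots.
Discriminant of the cubic: Δ = 5744
Δ > 0 ⇒ three distinct real eigenvalues: λ ≈ -4.42, -2.652, 3.072
Three distinct real eigenvalues, so A has 3 independent eigenvectors.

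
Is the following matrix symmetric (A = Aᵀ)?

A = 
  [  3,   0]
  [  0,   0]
Yes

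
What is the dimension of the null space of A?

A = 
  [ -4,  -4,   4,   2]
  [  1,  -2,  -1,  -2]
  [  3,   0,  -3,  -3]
nullity(A) = 2

Row reduce:
R2 → R2 + (1/4)·R1
R3 → R3 + (3/4)·R1
R3 → R3 - (1)·R2
REF = 
  [  -4,   -4,    4,    2]
  [   0,   -3,    0, -3/2]
  [   0,    0,    0,    0]
Pivot columns: 1, 2 → 2 pivots.
rank(A) = 2, so nullity(A) = 4 - 2 = 2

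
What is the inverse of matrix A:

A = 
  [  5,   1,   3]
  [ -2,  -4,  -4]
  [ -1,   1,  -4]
det(A) = (5)·((-4)(-4) - (-4)(1)) - (1)·((-2)(-4) - (-4)(-1)) + (3)·((-2)(1) - (-4)(-1))
  = (5)(20) - (1)(4) + (3)(-6)
  = 78
det(A) = 78 ≠ 0, so A is invertible.

Cofactors Cᵢⱼ = (-1)ⁱ⁺ʲ·Mᵢⱼ:
C = 
  [ 20,  -4,  -6]
  [  7, -17,  -6]
  [  8,  14, -18]

adj(A) = Cᵀ:
adj(A) = 
  [ 20,   7,   8]
  [ -4, -17,  14]
  [ -6,  -6, -18]

A⁻¹ = (1/78) · adj(A):
A⁻¹ = 
  [ 10/39,   7/78,   4/39]
  [ -2/39, -17/78,   7/39]
  [ -1/13,  -1/13,  -3/13]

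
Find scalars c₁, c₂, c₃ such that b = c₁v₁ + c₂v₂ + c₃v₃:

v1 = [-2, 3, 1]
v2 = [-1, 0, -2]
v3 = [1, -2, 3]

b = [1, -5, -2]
c1 = -1, c2 = 2, c3 = 1

b = -1·v1 + 2·v2 + 1·v3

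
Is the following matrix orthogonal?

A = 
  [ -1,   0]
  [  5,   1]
No

AᵀA = 
  [ 26,   5]
  [  5,   1]
≠ I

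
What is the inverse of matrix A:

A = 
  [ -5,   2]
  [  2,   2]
det(A) = (-5)(2) - (2)(2) = -14
For a 2×2 matrix, A⁻¹ = (1/det(A)) · [[d, -b], [-c, a]]
    = (-1/14) · [[2, -2], [-2, -5]]

A⁻¹ = 
  [-1/7,  1/7]
  [ 1/7, 5/14]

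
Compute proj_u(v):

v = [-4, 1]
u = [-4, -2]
v·u = (-4)(-4) + (1)(-2) = 14
u·u = (-4)² + (-2)² = 20
proj_u(v) = (v·u / u·u) × u = (14/20) × u = (7/10) × u

proj_u(v) = [-14/5, -7/5]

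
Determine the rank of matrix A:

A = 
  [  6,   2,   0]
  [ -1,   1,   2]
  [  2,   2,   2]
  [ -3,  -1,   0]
rank(A) = 2

Row reduce:
R2 → R2 + (1/6)·R1
R3 → R3 - (1/3)·R1
R4 → R4 + (1/2)·R1
R3 → R3 - (1)·R2
REF = 
  [  6,   2,   0]
  [  0, 4/3,   2]
  [  0,   0,   0]
  [  0,   0,   0]
Pivot columns: 1, 2 → 2 pivots.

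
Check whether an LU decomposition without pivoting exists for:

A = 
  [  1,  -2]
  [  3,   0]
Yes.
A[1,1] = 1 ≠ 0, so Gaussian elimination proceeds without a row swap: multiplier ℓ₂₁ = (3)/(1) = 3, and U[2,2] = 0 - (3)(-2) = 6.
L = 
  [  1,   0]
  [  3,   1]
U = 
  [  1,  -2]
  [  0,   6]
Check row 2 of LU: [(3)(1), (3)(-2) + 6] = [3, 0] = row 2 of A ✓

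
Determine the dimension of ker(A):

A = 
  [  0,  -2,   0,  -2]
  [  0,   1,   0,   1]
nullity(A) = 3

Row reduce:
R2 → R2 + (1/2)·R1
REF = 
  [  0,  -2,   0,  -2]
  [  0,   0,   0,   0]
Pivot columns: 2 → 1 pivot.
rank(A) = 1, so nullity(A) = 4 - 1 = 3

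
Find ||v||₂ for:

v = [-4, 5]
6.403

||v||₂ = √((-4)² + (5)²) = √41 = 6.403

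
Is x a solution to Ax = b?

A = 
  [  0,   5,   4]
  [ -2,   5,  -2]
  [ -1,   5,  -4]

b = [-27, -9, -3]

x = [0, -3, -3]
Yes

Ax = [-27, -9, -3] = b ✓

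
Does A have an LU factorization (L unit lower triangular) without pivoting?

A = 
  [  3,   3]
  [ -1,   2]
Yes.
A[1,1] = 3 ≠ 0, so Gaussian elimination proceeds without a row swap: multiplier ℓ₂₁ = (-1)/(3) = -1/3, and U[2,2] = 2 - (-1/3)(3) = 3.
L = 
  [   1,    0]
  [-1/3,    1]
U = 
  [  3,   3]
  [  0,   3]
Check row 2 of LU: [(-1/3)(3), (-1/3)(3) + 3] = [-1, 2] = row 2 of A ✓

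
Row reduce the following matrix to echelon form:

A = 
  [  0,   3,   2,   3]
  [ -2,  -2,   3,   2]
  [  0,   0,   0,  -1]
Row operations:
Swap R1 ↔ R2

Resulting echelon form:
REF = 
  [ -2,  -2,   3,   2]
  [  0,   3,   2,   3]
  [  0,   0,   0,  -1]

Rank = 3 (number of non-zero pivot rows).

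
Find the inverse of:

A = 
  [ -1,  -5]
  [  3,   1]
det(A) = (-1)(1) - (-5)(3) = 14
For a 2×2 matrix, A⁻¹ = (1/det(A)) · [[d, -b], [-c, a]]
    = (1/14) · [[1, 5], [-3, -1]]

A⁻¹ = 
  [ 1/14,  5/14]
  [-3/14, -1/14]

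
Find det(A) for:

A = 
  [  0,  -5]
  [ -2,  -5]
For a 2×2 matrix, det = ad - bc = (0)(-5) - (-5)(-2) = -10

det(A) = -10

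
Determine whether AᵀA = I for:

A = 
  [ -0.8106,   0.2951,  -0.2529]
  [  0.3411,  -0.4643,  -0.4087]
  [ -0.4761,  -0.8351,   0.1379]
No

AᵀA = 
  [  1.0001,   0,  -0.0001]
  [  0,   1.0001,   0]
  [ -0.0001,   0,   0.2500]
≠ I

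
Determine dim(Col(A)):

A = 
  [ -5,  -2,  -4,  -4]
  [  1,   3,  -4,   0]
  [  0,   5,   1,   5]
Row reduce:
R2 → R2 + (1/5)·R1
R3 → R3 - (25/13)·R2
REF = 
  [    -5,     -2,     -4,     -4]
  [     0,   13/5,  -24/5,   -4/5]
  [     0,      0, 133/13,  85/13]
Pivot columns: 1, 2, 3 → 3 pivots.
dim(Col(A)) = number of pivot columns = 3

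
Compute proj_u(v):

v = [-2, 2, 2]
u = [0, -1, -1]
proj_u(v) = [0, 2, 2]

v·u = (-2)(0) + (2)(-1) + (2)(-1) = -4
u·u = (0)² + (-1)² + (-1)² = 2
proj_u(v) = (v·u / u·u) × u = (-4/2) × u = (-2) × u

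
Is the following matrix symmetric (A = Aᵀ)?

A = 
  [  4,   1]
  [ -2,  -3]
No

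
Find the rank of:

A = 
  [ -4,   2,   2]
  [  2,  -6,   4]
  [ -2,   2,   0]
Row reduce:
R2 → R2 + (1/2)·R1
R3 → R3 - (1/2)·R1
R3 → R3 + (1/5)·R2
REF = 
  [ -4,   2,   2]
  [  0,  -5,   5]
  [  0,   0,   0]
Pivot columns: 1, 2 → 2 pivots.

rank(A) = 2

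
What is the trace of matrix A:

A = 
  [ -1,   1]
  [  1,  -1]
-2

tr(A) = -1 + -1 = -2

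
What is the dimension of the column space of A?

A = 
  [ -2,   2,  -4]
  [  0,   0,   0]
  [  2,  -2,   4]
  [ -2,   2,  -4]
Row reduce:
R3 → R3 + (1)·R1
R4 → R4 - (1)·R1
REF = 
  [ -2,   2,  -4]
  [  0,   0,   0]
  [  0,   0,   0]
  [  0,   0,   0]
Pivot columns: 1 → 1 pivot.
dim(Col(A)) = number of pivot columns = 1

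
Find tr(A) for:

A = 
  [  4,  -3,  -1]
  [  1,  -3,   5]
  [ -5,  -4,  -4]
-3

tr(A) = 4 + -3 + -4 = -3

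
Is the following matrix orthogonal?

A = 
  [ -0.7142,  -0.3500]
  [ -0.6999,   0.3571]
No

AᵀA = 
  [  0.9999,   0]
  [  0,   0.2500]
≠ I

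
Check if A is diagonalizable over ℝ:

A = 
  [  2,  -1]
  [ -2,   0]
Yes

tr(A) = 2, det(A) = -2
Characteristic polynomial: λ² - tr(A)λ + det(A) = λ² - 2λ - 2
λ² - 2λ - 2 = 0  ⇒  λ = (2 ± √((-2)² - 4·(-2)))/2 = (2 ± √(12))/2
  = 1 + √3,  1 - √3
Eigenvalues: 1 + √3, 1 - √3  (≈ 2.732, -0.7321)
The two irrational eigenvalues are distinct (simple), so each has alg. mult. = geom. mult. = 1.
Sum of geometric multiplicities equals n, so A has n independent eigenvectors.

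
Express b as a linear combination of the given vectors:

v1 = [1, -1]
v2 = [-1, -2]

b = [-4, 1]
c1 = -3, c2 = 1

b = -3·v1 + 1·v2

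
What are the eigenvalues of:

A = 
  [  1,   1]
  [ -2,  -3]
tr(A) = -2, det(A) = -1
Characteristic polynomial: λ² - tr(A)λ + det(A) = λ² + 2λ - 1
λ² + 2λ - 1 = 0  ⇒  λ = (-2 ± √((2)² - 4·(-1)))/2 = (-2 ± √(8))/2
  = -1 + √2,  -1 - √2

λ = -1 + √2, -1 - √2  (≈ 0.4142, -2.414)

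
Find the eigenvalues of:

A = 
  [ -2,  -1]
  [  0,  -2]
tr(A) = -4, det(A) = 4
Characteristic polynomial: λ² - tr(A)λ + det(A) = λ² + 4λ + 4
λ² + 4λ + 4 = (λ + 2)²

λ = -2, -2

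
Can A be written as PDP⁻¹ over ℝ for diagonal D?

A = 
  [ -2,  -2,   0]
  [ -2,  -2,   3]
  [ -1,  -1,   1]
Yes

Characteristic polynomial: det(λI - A) = λ³ + 3λ² - λ
The constant term is 0, so λ = 0 is a root: p(λ) = λ(λ² + 3λ - 1)
λ² + 3λ - 1 = 0  ⇒  λ = (-3 ± √((3)² - 4·(-1)))/2 = (-3 ± √(13))/2
  = (-3 + √13)/2,  (-3 - √13)/2
Eigenvalues: 0, (-3 + √13)/2, (-3 - √13)/2  (≈ 0, 0.3028, -3.303)
The two irrational eigenvalues are distinct (simple), so each has alg. mult. = geom. mult. = 1.
λ=0: alg. mult. = 1, geom. mult. = 3 - rank(A - (0)I) = 3 - 2 = 1
Sum of geometric multiplicities equals n, so A has n independent eigenvectors.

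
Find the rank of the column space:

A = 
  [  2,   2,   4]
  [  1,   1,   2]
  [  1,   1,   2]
dim(Col(A)) = 1

Row reduce:
R2 → R2 - (1/2)·R1
R3 → R3 - (1/2)·R1
REF = 
  [  2,   2,   4]
  [  0,   0,   0]
  [  0,   0,   0]
Pivot columns: 1 → 1 pivot.
dim(Col(A)) = number of pivot columns = 1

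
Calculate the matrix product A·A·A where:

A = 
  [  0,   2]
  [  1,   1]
A^3 = 
  [  2,   6]
  [  3,   5]

A² = A·A:
A²[1,1] = (0)(0) + (2)(1) = 2
A²[1,2] = (0)(2) + (2)(1) = 2
A²[2,1] = (1)(0) + (1)(1) = 1
A²[2,2] = (1)(2) + (1)(1) = 3
A² = 
  [  2,   2]
  [  1,   3]

A^3 = A^2·A:
A^3[1,1] = (2)(0) + (2)(1) = 2
A^3[1,2] = (2)(2) + (2)(1) = 6
A^3[2,1] = (1)(0) + (3)(1) = 3
A^3[2,2] = (1)(2) + (3)(1) = 5
A^3 = 
  [  2,   6]
  [  3,   5]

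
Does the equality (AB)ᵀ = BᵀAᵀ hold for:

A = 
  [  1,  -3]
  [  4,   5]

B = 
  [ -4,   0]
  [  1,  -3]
Yes

(AB)ᵀ = 
  [ -7, -11]
  [  9, -15]

BᵀAᵀ = 
  [ -7, -11]
  [  9, -15]

Both sides are equal — this is the standard identity (AB)ᵀ = BᵀAᵀ, which holds for all A, B.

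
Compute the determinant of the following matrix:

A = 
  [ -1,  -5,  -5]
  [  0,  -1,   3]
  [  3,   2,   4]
Cofactor expansion along row 1:
det(A) = (-1)·((-1)(4) - (3)(2)) - (-5)·((0)(4) - (3)(3)) + (-5)·((0)(2) - (-1)(3))
  = (-1)(-10) - (-5)(-9) + (-5)(3)
  = -50

det(A) = -50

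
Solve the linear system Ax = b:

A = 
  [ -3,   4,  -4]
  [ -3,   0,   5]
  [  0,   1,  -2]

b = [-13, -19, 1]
x = [3, -3, -2]

Row reduce the augmented matrix [A|b]:
R2 → R2 - (1)·R1
R3 → R3 + (1/4)·R2
REF = 
  [  -3,    4,   -4,  -13]
  [   0,   -4,    9,   -6]
  [   0,    0,  1/4, -1/2]

Back-substitution:
x₃ = (-1/2) / (1/4) = -2
x₂ = (-6 - (9)(-2)) / (-4) = -3
x₁ = (-13 - (4)(-3) - (-4)(-2)) / (-3) = 3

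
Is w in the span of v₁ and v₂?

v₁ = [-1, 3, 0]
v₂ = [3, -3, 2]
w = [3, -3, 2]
Yes

Form the augmented matrix and row-reduce:
[v₁|v₂|w] = 
  [ -1,   3,   3]
  [  3,  -3,  -3]
  [  0,   2,   2]
R2 → R2 + (3)·R1
R3 → R3 - (1/3)·R2
REF = 
  [ -1,   3,   3]
  [  0,   6,   6]
  [  0,   0,   0]

No row of the form [0 0 | nonzero], so the system is consistent. Back-substitution gives c₁ = 0, c₂ = 1: w = (0)·v₁ + (1)·v₂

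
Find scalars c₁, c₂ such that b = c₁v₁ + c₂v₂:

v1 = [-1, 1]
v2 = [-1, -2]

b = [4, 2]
c1 = -2, c2 = -2

b = -2·v1 + -2·v2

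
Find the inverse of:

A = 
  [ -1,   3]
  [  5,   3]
det(A) = (-1)(3) - (3)(5) = -18
For a 2×2 matrix, A⁻¹ = (1/det(A)) · [[d, -b], [-c, a]]
    = (-1/18) · [[3, -3], [-5, -1]]

A⁻¹ = 
  [-1/6,  1/6]
  [5/18, 1/18]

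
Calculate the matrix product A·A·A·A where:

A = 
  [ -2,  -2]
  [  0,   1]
A^4 = 
  [ 16,  10]
  [  0,   1]

A² = A·A:
A²[1,1] = (-2)(-2) + (-2)(0) = 4
A²[1,2] = (-2)(-2) + (-2)(1) = 2
A²[2,1] = (0)(-2) + (1)(0) = 0
A²[2,2] = (0)(-2) + (1)(1) = 1
A² = 
  [  4,   2]
  [  0,   1]

A^3 = A^2·A:
A^3[1,1] = (4)(-2) + (2)(0) = -8
A^3[1,2] = (4)(-2) + (2)(1) = -6
A^3[2,1] = (0)(-2) + (1)(0) = 0
A^3[2,2] = (0)(-2) + (1)(1) = 1
A^3 = 
  [ -8,  -6]
  [  0,   1]

A^4 = A^3·A:
A^4[1,1] = (-8)(-2) + (-6)(0) = 16
A^4[1,2] = (-8)(-2) + (-6)(1) = 10
A^4[2,1] = (0)(-2) + (1)(0) = 0
A^4[2,2] = (0)(-2) + (1)(1) = 1
A^4 = 
  [ 16,  10]
  [  0,   1]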